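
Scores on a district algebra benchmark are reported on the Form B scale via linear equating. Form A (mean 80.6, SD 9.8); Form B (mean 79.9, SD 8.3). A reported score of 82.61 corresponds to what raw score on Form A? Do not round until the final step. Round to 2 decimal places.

83.80

Invert y = (SD_Y/SD_X)(x − M_X) + M_Y:
x = (SD_X/SD_Y)(y − M_Y) + M_X = (9.8/8.3)(82.61 − 79.9) + 80.6
x = 1.180723 × 2.710 + 80.6 = 83.80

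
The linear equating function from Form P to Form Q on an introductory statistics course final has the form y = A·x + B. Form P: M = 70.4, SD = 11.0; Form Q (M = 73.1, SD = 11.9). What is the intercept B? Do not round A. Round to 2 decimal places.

A = SD_Y / SD_X = 11.9 / 11.0 = 1.081818
B = M_Y − A·M_X = 73.1 − 1.081818 × 70.4 = -3.06

-3.06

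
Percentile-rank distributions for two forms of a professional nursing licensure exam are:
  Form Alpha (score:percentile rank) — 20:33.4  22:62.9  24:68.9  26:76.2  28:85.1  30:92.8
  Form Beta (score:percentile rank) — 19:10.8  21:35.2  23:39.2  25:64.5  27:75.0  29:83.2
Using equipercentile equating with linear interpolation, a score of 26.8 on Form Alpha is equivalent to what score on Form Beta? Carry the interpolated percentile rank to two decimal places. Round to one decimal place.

PR of 26.8 on Form Alpha: 76.2 + (26.8 − 26)/(28 − 26) × (85.1 − 76.2) = 79.76
On Form Beta, PR 79.76 falls between score 27 (PR 75.0) and 29 (PR 83.2).
Interpolate: 27 + (79.76 − 75.0)/(83.2 − 75.0) × (29 − 27) = 28.2

28.2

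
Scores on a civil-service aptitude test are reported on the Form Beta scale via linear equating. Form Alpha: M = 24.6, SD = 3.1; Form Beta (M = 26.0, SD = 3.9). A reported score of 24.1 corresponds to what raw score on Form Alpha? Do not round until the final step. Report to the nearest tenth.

Invert y = (SD_Y/SD_X)(x − M_X) + M_Y:
x = (SD_X/SD_Y)(y − M_Y) + M_X = (3.1/3.9)(24.1 − 26.0) + 24.6
x = 0.794872 × -1.900 + 24.6 = 23.1

23.1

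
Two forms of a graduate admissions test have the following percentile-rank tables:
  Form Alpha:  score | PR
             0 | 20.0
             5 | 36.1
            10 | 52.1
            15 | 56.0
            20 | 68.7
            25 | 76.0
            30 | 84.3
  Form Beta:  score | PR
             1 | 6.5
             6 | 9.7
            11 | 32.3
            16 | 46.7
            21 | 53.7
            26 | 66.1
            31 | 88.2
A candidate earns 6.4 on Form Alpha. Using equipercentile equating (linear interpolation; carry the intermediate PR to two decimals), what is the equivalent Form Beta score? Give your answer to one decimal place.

PR of 6.4 on Form Alpha: 36.1 + (6.4 − 5)/(10 − 5) × (52.1 − 36.1) = 40.58
On Form Beta, PR 40.58 falls between score 11 (PR 32.3) and 16 (PR 46.7).
Interpolate: 11 + (40.58 − 32.3)/(46.7 − 32.3) × (16 − 11) = 13.9

13.9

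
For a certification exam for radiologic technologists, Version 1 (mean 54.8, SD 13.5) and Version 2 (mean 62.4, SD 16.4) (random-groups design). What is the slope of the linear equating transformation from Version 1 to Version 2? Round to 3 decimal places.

1.215

A = SD_Y / SD_X = 16.4 / 13.5 = 1.215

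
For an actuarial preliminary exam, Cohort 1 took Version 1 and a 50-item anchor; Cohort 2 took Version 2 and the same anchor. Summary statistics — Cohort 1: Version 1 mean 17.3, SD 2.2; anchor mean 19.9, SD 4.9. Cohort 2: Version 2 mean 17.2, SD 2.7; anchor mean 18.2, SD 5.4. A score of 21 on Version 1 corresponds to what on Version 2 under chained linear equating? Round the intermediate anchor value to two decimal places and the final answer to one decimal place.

Version 1 → anchor (Cohort 1): v = (4.9/2.2)(21 − 17.3) + 19.9 = 28.14
anchor → Version 2 (Cohort 2): y = (2.7/5.4)(28.14 − 18.2) + 17.2 = 22.2

22.2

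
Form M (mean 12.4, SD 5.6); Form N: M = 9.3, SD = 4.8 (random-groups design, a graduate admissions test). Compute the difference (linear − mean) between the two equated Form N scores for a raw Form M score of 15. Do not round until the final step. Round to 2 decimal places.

Mean-equated: 15 + (9.3 − 12.4) = 11.90
Linear-equated: (4.8/5.6)(15 − 12.4) + 9.3 = 11.529
Difference = 11.529 − 11.90 = -0.37

-0.37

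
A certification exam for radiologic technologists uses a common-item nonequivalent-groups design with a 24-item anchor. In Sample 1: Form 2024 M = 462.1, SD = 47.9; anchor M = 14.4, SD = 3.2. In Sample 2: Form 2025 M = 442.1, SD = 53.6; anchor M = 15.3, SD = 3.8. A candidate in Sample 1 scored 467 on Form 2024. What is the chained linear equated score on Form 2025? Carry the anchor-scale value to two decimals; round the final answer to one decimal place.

434.1

Form 2024 → anchor (Sample 1): v = (3.2/47.9)(467 − 462.1) + 14.4 = 14.73
anchor → Form 2025 (Sample 2): y = (53.6/3.8)(14.73 − 15.3) + 442.1 = 434.1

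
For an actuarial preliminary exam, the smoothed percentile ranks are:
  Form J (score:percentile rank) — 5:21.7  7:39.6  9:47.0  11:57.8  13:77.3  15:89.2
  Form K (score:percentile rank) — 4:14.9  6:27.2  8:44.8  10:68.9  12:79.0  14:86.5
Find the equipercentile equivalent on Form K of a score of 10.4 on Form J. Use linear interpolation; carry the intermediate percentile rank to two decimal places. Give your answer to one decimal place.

PR of 10.4 on Form J: 47.0 + (10.4 − 9)/(11 − 9) × (57.8 − 47.0) = 54.56
On Form K, PR 54.56 falls between score 8 (PR 44.8) and 10 (PR 68.9).
Interpolate: 8 + (54.56 − 44.8)/(68.9 − 44.8) × (10 − 8) = 8.8

8.8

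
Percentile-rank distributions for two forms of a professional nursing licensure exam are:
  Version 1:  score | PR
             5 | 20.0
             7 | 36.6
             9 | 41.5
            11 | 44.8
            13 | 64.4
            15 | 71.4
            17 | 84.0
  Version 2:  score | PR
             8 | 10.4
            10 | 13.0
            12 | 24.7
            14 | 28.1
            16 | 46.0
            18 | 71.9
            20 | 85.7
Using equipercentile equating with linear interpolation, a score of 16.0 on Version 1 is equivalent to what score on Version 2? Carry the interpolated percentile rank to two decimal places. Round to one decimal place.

18.8

PR of 16.0 on Version 1: 71.4 + (16.0 − 15)/(17 − 15) × (84.0 − 71.4) = 77.70
On Version 2, PR 77.70 falls between score 18 (PR 71.9) and 20 (PR 85.7).
Interpolate: 18 + (77.70 − 71.9)/(85.7 − 71.9) × (20 − 18) = 18.8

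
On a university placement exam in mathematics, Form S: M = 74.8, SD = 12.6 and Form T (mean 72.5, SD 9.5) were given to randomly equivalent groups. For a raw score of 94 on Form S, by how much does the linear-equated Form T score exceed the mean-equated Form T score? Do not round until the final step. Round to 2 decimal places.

-4.72

Mean-equated: 94 + (72.5 − 74.8) = 91.70
Linear-equated: (9.5/12.6)(94 − 74.8) + 72.5 = 86.976
Difference = 86.976 − 91.70 = -4.72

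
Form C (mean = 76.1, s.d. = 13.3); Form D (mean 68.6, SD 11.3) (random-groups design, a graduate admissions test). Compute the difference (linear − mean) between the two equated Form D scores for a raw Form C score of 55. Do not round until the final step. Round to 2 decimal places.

Mean-equated: 55 + (68.6 − 76.1) = 47.50
Linear-equated: (11.3/13.3)(55 − 76.1) + 68.6 = 50.673
Difference = 50.673 − 47.50 = 3.17

3.17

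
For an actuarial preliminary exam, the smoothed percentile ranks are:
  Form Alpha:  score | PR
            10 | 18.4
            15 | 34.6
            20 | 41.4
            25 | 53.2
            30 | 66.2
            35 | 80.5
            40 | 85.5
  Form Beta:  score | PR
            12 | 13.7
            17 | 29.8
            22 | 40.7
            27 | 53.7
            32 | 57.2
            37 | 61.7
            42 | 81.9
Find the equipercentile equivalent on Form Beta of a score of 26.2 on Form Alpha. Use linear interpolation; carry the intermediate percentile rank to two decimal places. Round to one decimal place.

PR of 26.2 on Form Alpha: 53.2 + (26.2 − 25)/(30 − 25) × (66.2 − 53.2) = 56.32
On Form Beta, PR 56.32 falls between score 27 (PR 53.7) and 32 (PR 57.2).
Interpolate: 27 + (56.32 − 53.7)/(57.2 − 53.7) × (32 − 27) = 30.7

30.7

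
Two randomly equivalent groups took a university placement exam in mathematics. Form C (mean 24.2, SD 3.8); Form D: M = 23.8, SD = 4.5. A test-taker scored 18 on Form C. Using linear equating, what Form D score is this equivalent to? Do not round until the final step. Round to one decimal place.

16.5

Linear equating: y = (SD_Y/SD_X)(x − M_X) + M_Y
y = (4.5/3.8)(18 − 24.2) + 23.8
y = 1.184211 × -6.2 + 23.8 = -7.3421 + 23.8 = 16.5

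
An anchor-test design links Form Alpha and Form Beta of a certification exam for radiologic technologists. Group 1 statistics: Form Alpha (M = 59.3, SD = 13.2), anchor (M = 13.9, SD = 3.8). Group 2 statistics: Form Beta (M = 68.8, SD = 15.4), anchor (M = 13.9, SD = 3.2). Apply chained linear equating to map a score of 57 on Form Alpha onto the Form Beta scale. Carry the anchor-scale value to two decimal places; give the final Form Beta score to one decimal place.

65.6

Form Alpha → anchor (Group 1): v = (3.8/13.2)(57 − 59.3) + 13.9 = 13.24
anchor → Form Beta (Group 2): y = (15.4/3.2)(13.24 − 13.9) + 68.8 = 65.6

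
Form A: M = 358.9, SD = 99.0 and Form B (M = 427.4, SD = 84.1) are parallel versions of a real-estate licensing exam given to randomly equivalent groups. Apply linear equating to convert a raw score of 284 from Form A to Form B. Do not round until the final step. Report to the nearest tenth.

Linear equating: y = (SD_Y/SD_X)(x − M_X) + M_Y
y = (84.1/99.0)(284 − 358.9) + 427.4
y = 0.849495 × -74.9 + 427.4 = -63.6272 + 427.4 = 363.8

363.8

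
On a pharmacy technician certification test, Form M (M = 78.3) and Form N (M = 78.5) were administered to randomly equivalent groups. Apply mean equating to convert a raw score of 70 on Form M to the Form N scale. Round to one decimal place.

Mean equating: y = x + (M_Y − M_X) = 70 + (78.5 − 78.3) = 70.2

70.2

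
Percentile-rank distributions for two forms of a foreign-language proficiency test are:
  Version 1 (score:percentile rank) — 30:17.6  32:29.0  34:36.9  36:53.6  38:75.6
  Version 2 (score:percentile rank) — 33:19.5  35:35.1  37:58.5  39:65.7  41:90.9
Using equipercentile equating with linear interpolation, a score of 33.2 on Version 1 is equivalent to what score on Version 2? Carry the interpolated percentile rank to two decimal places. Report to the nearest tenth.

34.8

PR of 33.2 on Version 1: 29.0 + (33.2 − 32)/(34 − 32) × (36.9 − 29.0) = 33.74
On Version 2, PR 33.74 falls between score 33 (PR 19.5) and 35 (PR 35.1).
Interpolate: 33 + (33.74 − 19.5)/(35.1 − 19.5) × (35 − 33) = 34.8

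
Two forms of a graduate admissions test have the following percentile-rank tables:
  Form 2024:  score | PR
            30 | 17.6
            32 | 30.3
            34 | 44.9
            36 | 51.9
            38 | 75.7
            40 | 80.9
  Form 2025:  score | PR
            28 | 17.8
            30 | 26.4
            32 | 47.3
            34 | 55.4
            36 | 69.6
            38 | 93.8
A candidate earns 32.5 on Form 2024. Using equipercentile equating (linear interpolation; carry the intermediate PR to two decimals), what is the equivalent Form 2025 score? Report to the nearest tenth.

PR of 32.5 on Form 2024: 30.3 + (32.5 − 32)/(34 − 32) × (44.9 − 30.3) = 33.95
On Form 2025, PR 33.95 falls between score 30 (PR 26.4) and 32 (PR 47.3).
Interpolate: 30 + (33.95 − 26.4)/(47.3 − 26.4) × (32 − 30) = 30.7

30.7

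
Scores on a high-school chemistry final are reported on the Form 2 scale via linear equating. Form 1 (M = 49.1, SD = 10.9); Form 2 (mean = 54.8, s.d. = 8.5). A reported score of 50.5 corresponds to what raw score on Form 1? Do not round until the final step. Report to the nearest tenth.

43.6

Invert y = (SD_Y/SD_X)(x − M_X) + M_Y:
x = (SD_X/SD_Y)(y − M_Y) + M_X = (10.9/8.5)(50.5 − 54.8) + 49.1
x = 1.282353 × -4.300 + 49.1 = 43.6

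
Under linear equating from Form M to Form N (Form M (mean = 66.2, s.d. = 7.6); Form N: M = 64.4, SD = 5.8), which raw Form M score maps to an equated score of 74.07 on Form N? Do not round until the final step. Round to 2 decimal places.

78.87

Invert y = (SD_Y/SD_X)(x − M_X) + M_Y:
x = (SD_X/SD_Y)(y − M_Y) + M_X = (7.6/5.8)(74.07 − 64.4) + 66.2
x = 1.310345 × 9.670 + 66.2 = 78.87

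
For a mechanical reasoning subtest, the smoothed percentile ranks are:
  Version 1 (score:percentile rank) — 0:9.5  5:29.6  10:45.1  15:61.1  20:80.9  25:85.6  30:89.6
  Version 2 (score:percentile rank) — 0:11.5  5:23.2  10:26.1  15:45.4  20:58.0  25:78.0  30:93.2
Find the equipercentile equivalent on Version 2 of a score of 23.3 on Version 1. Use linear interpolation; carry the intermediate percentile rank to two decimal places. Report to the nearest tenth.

27.0

PR of 23.3 on Version 1: 80.9 + (23.3 − 20)/(25 − 20) × (85.6 − 80.9) = 84.00
On Version 2, PR 84.00 falls between score 25 (PR 78.0) and 30 (PR 93.2).
Interpolate: 25 + (84.00 − 78.0)/(93.2 − 78.0) × (30 − 25) = 27.0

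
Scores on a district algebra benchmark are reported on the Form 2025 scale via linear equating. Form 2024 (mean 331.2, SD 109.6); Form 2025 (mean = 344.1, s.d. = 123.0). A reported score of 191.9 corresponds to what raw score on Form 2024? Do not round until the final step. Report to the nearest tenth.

Invert y = (SD_Y/SD_X)(x − M_X) + M_Y:
x = (SD_X/SD_Y)(y − M_Y) + M_X = (109.6/123.0)(191.9 − 344.1) + 331.2
x = 0.891057 × -152.200 + 331.2 = 195.6

195.6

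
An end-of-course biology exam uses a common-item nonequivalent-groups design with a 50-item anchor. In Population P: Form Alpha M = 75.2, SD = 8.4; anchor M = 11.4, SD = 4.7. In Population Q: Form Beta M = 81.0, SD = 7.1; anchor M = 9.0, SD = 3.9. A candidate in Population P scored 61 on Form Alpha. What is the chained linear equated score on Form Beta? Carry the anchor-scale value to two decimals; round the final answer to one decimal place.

Form Alpha → anchor (Population P): v = (4.7/8.4)(61 − 75.2) + 11.4 = 3.45
anchor → Form Beta (Population Q): y = (7.1/3.9)(3.45 − 9.0) + 81.0 = 70.9

70.9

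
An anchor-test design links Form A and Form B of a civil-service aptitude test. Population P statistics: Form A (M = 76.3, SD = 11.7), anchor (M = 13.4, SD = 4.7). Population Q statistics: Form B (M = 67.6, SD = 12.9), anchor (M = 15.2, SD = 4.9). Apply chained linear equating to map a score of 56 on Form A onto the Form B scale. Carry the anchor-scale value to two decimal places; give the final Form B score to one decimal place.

Form A → anchor (Population P): v = (4.7/11.7)(56 − 76.3) + 13.4 = 5.25
anchor → Form B (Population Q): y = (12.9/4.9)(5.25 − 15.2) + 67.6 = 41.4

41.4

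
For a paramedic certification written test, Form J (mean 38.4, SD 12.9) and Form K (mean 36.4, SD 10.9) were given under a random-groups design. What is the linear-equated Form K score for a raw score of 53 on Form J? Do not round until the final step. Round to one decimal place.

48.7

Linear equating: y = (SD_Y/SD_X)(x − M_X) + M_Y
y = (10.9/12.9)(53 − 38.4) + 36.4
y = 0.844961 × 14.6 + 36.4 = 12.3364 + 36.4 = 48.7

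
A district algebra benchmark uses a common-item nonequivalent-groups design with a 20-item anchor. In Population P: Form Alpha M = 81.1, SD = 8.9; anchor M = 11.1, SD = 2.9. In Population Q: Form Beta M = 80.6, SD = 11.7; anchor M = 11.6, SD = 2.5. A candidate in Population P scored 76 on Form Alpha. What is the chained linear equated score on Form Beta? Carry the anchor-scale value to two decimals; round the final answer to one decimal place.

70.5

Form Alpha → anchor (Population P): v = (2.9/8.9)(76 − 81.1) + 11.1 = 9.44
anchor → Form Beta (Population Q): y = (11.7/2.5)(9.44 − 11.6) + 80.6 = 70.5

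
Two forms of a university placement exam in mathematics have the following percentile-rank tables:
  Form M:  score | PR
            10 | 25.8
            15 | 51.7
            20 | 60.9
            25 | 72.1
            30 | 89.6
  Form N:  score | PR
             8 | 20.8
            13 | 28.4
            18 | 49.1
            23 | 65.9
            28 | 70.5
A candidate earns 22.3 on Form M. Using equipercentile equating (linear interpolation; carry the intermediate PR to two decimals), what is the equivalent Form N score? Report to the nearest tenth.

23.2

PR of 22.3 on Form M: 60.9 + (22.3 − 20)/(25 − 20) × (72.1 − 60.9) = 66.05
On Form N, PR 66.05 falls between score 23 (PR 65.9) and 28 (PR 70.5).
Interpolate: 23 + (66.05 − 65.9)/(70.5 − 65.9) × (28 − 23) = 23.2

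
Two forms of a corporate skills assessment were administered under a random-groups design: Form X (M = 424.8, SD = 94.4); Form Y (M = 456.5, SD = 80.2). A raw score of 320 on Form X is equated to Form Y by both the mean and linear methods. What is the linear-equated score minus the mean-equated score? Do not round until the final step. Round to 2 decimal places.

Mean-equated: 320 + (456.5 − 424.8) = 351.70
Linear-equated: (80.2/94.4)(320 − 424.8) + 456.5 = 367.464
Difference = 367.464 − 351.70 = 15.76

15.76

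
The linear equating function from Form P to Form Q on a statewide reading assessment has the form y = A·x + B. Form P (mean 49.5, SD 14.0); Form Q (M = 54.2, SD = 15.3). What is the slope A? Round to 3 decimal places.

A = SD_Y / SD_X = 15.3 / 14.0 = 1.093

1.093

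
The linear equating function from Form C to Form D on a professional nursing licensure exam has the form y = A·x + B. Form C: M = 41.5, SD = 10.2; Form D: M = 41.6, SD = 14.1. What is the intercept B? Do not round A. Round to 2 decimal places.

-15.77

A = SD_Y / SD_X = 14.1 / 10.2 = 1.382353
B = M_Y − A·M_X = 41.6 − 1.382353 × 41.5 = -15.77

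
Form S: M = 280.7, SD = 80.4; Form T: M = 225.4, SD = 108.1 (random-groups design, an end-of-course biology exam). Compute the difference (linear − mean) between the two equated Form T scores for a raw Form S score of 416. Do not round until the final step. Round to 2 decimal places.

46.61

Mean-equated: 416 + (225.4 − 280.7) = 360.70
Linear-equated: (108.1/80.4)(416 − 280.7) + 225.4 = 407.315
Difference = 407.315 − 360.70 = 46.61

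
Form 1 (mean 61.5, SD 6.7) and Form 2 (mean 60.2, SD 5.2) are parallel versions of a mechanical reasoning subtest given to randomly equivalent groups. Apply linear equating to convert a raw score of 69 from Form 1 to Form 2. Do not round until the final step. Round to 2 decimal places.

66.02

Linear equating: y = (SD_Y/SD_X)(x − M_X) + M_Y
y = (5.2/6.7)(69 − 61.5) + 60.2
y = 0.776119 × 7.5 + 60.2 = 5.8209 + 60.2 = 66.02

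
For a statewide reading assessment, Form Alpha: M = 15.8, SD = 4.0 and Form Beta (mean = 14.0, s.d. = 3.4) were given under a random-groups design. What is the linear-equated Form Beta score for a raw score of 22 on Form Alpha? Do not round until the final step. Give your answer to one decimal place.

Linear equating: y = (SD_Y/SD_X)(x − M_X) + M_Y
y = (3.4/4.0)(22 − 15.8) + 14.0
y = 0.850000 × 6.2 + 14.0 = 5.2700 + 14.0 = 19.3

19.3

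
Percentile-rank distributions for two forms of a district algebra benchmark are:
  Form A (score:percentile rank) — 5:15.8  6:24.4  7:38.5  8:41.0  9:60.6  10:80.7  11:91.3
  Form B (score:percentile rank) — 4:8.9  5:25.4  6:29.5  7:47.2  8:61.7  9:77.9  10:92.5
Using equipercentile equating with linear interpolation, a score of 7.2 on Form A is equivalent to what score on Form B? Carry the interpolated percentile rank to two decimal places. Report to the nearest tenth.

6.5

PR of 7.2 on Form A: 38.5 + (7.2 − 7)/(8 − 7) × (41.0 − 38.5) = 39.00
On Form B, PR 39.00 falls between score 6 (PR 29.5) and 7 (PR 47.2).
Interpolate: 6 + (39.00 − 29.5)/(47.2 − 29.5) × (7 − 6) = 6.5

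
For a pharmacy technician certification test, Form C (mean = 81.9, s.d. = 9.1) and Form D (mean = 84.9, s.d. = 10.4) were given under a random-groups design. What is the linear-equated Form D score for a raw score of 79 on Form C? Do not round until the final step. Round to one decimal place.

81.6

Linear equating: y = (SD_Y/SD_X)(x − M_X) + M_Y
y = (10.4/9.1)(79 − 81.9) + 84.9
y = 1.142857 × -2.9 + 84.9 = -3.3143 + 84.9 = 81.6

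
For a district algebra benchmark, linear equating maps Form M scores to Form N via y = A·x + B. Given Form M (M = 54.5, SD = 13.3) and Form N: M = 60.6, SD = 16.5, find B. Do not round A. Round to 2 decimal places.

-7.01

A = SD_Y / SD_X = 16.5 / 13.3 = 1.240602
B = M_Y − A·M_X = 60.6 − 1.240602 × 54.5 = -7.01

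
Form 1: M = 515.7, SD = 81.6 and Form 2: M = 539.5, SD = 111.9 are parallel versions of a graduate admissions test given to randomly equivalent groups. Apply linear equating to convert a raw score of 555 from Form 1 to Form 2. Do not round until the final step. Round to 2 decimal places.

Linear equating: y = (SD_Y/SD_X)(x − M_X) + M_Y
y = (111.9/81.6)(555 − 515.7) + 539.5
y = 1.371324 × 39.3 + 539.5 = 53.8930 + 539.5 = 593.39

593.39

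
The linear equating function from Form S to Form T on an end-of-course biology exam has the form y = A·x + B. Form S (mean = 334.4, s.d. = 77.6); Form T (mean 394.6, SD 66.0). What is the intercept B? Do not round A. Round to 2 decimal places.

110.19

A = SD_Y / SD_X = 66.0 / 77.6 = 0.850515
B = M_Y − A·M_X = 394.6 − 0.850515 × 334.4 = 110.19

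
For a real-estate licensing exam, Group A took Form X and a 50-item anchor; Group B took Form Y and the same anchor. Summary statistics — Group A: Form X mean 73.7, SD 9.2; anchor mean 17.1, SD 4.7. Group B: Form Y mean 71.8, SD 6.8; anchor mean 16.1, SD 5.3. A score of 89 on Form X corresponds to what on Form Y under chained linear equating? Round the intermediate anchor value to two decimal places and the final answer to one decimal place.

83.1

Form X → anchor (Group A): v = (4.7/9.2)(89 − 73.7) + 17.1 = 24.92
anchor → Form Y (Group B): y = (6.8/5.3)(24.92 − 16.1) + 71.8 = 83.1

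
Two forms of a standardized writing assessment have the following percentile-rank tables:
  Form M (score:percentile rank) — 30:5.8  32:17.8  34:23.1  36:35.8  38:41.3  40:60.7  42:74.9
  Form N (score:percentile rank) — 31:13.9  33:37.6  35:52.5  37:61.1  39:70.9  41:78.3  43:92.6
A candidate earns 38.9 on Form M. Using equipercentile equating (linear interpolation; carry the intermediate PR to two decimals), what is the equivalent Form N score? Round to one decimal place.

PR of 38.9 on Form M: 41.3 + (38.9 − 38)/(40 − 38) × (60.7 − 41.3) = 50.03
On Form N, PR 50.03 falls between score 33 (PR 37.6) and 35 (PR 52.5).
Interpolate: 33 + (50.03 − 37.6)/(52.5 − 37.6) × (35 − 33) = 34.7

34.7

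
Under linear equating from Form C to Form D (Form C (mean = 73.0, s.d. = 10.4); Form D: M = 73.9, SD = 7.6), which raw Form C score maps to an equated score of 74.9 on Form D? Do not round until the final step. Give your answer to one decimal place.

Invert y = (SD_Y/SD_X)(x − M_X) + M_Y:
x = (SD_X/SD_Y)(y − M_Y) + M_X = (10.4/7.6)(74.9 − 73.9) + 73.0
x = 1.368421 × 1.000 + 73.0 = 74.4

74.4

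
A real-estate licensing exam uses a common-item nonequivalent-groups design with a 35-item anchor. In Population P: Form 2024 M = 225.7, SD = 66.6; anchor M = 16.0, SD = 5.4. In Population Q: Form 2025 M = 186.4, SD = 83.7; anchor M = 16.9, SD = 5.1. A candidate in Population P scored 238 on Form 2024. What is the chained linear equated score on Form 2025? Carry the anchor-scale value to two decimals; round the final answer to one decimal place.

Form 2024 → anchor (Population P): v = (5.4/66.6)(238 − 225.7) + 16.0 = 17.00
anchor → Form 2025 (Population Q): y = (83.7/5.1)(17.00 − 16.9) + 186.4 = 188.0

188.0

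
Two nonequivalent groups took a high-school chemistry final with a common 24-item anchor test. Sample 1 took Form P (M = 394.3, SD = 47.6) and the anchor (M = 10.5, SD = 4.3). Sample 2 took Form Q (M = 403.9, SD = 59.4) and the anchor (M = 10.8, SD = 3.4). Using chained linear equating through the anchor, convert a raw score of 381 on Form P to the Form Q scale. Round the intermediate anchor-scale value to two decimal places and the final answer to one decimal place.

377.7

Form P → anchor (Sample 1): v = (4.3/47.6)(381 − 394.3) + 10.5 = 9.30
anchor → Form Q (Sample 2): y = (59.4/3.4)(9.30 − 10.8) + 403.9 = 377.7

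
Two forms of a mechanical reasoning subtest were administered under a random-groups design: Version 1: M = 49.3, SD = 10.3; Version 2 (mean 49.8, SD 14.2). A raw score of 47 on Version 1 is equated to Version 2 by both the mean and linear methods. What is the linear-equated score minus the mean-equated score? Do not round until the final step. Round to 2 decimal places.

-0.87

Mean-equated: 47 + (49.8 − 49.3) = 47.50
Linear-equated: (14.2/10.3)(47 − 49.3) + 49.8 = 46.629
Difference = 46.629 − 47.50 = -0.87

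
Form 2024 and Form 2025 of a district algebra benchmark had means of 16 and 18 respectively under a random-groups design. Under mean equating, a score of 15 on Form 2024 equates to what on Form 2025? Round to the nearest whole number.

17

Mean equating: y = x + (M_Y − M_X) = 15 + (18 − 16) = 17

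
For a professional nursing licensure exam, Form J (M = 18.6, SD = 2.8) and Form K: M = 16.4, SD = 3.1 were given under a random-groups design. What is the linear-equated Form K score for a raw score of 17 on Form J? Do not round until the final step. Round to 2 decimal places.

Linear equating: y = (SD_Y/SD_X)(x − M_X) + M_Y
y = (3.1/2.8)(17 − 18.6) + 16.4
y = 1.107143 × -1.6 + 16.4 = -1.7714 + 16.4 = 14.63

14.63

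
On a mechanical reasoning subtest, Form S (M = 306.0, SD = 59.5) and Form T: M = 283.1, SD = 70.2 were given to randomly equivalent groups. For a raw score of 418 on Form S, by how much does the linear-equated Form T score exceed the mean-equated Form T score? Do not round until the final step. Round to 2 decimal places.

20.14

Mean-equated: 418 + (283.1 − 306.0) = 395.10
Linear-equated: (70.2/59.5)(418 − 306.0) + 283.1 = 415.241
Difference = 415.241 − 395.10 = 20.14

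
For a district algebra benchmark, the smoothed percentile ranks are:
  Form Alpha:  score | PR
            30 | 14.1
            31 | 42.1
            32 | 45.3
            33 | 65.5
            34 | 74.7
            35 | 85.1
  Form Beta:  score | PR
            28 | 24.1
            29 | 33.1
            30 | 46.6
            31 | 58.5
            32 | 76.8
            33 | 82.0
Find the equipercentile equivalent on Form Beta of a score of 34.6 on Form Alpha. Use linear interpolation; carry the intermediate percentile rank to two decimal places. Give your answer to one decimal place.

32.8

PR of 34.6 on Form Alpha: 74.7 + (34.6 − 34)/(35 − 34) × (85.1 − 74.7) = 80.94
On Form Beta, PR 80.94 falls between score 32 (PR 76.8) and 33 (PR 82.0).
Interpolate: 32 + (80.94 − 76.8)/(82.0 − 76.8) × (33 − 32) = 32.8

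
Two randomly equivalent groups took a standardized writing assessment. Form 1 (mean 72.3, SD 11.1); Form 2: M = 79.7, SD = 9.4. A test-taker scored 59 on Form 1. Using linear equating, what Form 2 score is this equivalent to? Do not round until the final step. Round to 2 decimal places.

68.44

Linear equating: y = (SD_Y/SD_X)(x − M_X) + M_Y
y = (9.4/11.1)(59 − 72.3) + 79.7
y = 0.846847 × -13.3 + 79.7 = -11.2631 + 79.7 = 68.44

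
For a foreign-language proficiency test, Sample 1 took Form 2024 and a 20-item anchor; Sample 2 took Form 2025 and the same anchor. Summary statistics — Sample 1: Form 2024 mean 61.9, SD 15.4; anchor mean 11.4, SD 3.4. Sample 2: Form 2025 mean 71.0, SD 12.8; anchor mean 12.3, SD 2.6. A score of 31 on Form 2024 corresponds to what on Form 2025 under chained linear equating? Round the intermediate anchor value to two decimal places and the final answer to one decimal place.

33.0

Form 2024 → anchor (Sample 1): v = (3.4/15.4)(31 − 61.9) + 11.4 = 4.58
anchor → Form 2025 (Sample 2): y = (12.8/2.6)(4.58 − 12.3) + 71.0 = 33.0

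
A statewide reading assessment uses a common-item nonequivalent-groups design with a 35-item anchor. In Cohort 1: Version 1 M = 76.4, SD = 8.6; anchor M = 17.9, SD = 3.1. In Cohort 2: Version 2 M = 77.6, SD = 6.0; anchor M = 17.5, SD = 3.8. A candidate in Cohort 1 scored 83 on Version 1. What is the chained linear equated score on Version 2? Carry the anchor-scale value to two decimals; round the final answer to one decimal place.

Version 1 → anchor (Cohort 1): v = (3.1/8.6)(83 − 76.4) + 17.9 = 20.28
anchor → Version 2 (Cohort 2): y = (6.0/3.8)(20.28 − 17.5) + 77.6 = 82.0

82.0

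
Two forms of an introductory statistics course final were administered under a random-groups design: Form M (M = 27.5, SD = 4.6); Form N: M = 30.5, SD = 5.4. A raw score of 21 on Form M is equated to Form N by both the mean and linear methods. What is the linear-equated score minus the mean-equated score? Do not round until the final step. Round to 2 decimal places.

-1.13

Mean-equated: 21 + (30.5 − 27.5) = 24.00
Linear-equated: (5.4/4.6)(21 − 27.5) + 30.5 = 22.870
Difference = 22.870 − 24.00 = -1.13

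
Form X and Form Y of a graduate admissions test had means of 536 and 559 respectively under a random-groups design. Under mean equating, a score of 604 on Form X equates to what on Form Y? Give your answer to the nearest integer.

Mean equating: y = x + (M_Y − M_X) = 604 + (559 − 536) = 627

627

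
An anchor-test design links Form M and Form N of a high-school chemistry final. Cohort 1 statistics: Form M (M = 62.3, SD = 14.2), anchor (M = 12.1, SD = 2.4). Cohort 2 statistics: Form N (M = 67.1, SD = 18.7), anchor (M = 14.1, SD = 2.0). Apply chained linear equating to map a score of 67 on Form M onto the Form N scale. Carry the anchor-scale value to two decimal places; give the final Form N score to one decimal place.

55.8

Form M → anchor (Cohort 1): v = (2.4/14.2)(67 − 62.3) + 12.1 = 12.89
anchor → Form N (Cohort 2): y = (18.7/2.0)(12.89 − 14.1) + 67.1 = 55.8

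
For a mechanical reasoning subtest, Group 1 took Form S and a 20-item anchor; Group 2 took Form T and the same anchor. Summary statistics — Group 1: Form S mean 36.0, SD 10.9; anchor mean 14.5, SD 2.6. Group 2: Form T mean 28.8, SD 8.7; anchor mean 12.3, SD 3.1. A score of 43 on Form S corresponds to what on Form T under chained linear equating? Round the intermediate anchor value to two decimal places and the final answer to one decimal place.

39.7

Form S → anchor (Group 1): v = (2.6/10.9)(43 − 36.0) + 14.5 = 16.17
anchor → Form T (Group 2): y = (8.7/3.1)(16.17 − 12.3) + 28.8 = 39.7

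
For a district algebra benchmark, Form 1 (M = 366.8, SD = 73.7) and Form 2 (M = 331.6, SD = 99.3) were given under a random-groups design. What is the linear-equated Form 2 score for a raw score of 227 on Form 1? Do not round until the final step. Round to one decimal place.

Linear equating: y = (SD_Y/SD_X)(x − M_X) + M_Y
y = (99.3/73.7)(227 − 366.8) + 331.6
y = 1.347354 × -139.8 + 331.6 = -188.3601 + 331.6 = 143.2

143.2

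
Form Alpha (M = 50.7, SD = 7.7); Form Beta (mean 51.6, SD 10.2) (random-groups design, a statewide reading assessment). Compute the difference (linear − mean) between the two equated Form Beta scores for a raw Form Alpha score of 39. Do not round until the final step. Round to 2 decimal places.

-3.80

Mean-equated: 39 + (51.6 − 50.7) = 39.90
Linear-equated: (10.2/7.7)(39 − 50.7) + 51.6 = 36.101
Difference = 36.101 − 39.90 = -3.80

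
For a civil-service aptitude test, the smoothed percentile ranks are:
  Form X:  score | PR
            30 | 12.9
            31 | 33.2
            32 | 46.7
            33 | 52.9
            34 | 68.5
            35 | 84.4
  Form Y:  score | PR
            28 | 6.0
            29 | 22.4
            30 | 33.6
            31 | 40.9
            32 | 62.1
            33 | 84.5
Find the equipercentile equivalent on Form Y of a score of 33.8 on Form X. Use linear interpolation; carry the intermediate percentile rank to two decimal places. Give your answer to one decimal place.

32.1

PR of 33.8 on Form X: 52.9 + (33.8 − 33)/(34 − 33) × (68.5 − 52.9) = 65.38
On Form Y, PR 65.38 falls between score 32 (PR 62.1) and 33 (PR 84.5).
Interpolate: 32 + (65.38 − 62.1)/(84.5 − 62.1) × (33 − 32) = 32.1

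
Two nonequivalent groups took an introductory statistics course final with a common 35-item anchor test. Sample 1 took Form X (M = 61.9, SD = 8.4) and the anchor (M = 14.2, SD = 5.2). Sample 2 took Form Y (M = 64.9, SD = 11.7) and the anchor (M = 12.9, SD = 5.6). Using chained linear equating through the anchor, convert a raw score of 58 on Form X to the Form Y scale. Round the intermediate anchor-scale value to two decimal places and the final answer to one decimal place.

62.6

Form X → anchor (Sample 1): v = (5.2/8.4)(58 − 61.9) + 14.2 = 11.79
anchor → Form Y (Sample 2): y = (11.7/5.6)(11.79 − 12.9) + 64.9 = 62.6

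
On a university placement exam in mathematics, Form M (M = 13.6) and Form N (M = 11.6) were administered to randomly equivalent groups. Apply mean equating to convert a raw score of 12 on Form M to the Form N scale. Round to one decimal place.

Mean equating: y = x + (M_Y − M_X) = 12 + (11.6 − 13.6) = 10.0

10.0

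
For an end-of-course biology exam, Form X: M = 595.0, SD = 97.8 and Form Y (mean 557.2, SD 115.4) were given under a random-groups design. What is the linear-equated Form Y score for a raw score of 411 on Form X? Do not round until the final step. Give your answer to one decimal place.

Linear equating: y = (SD_Y/SD_X)(x − M_X) + M_Y
y = (115.4/97.8)(411 − 595.0) + 557.2
y = 1.179959 × -184.0 + 557.2 = -217.1125 + 557.2 = 340.1

340.1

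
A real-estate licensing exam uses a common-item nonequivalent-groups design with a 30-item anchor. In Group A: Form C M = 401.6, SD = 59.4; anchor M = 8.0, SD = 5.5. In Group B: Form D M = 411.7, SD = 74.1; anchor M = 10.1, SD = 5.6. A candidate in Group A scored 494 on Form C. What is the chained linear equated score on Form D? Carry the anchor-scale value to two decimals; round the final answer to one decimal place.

497.2

Form C → anchor (Group A): v = (5.5/59.4)(494 − 401.6) + 8.0 = 16.56
anchor → Form D (Group B): y = (74.1/5.6)(16.56 − 10.1) + 411.7 = 497.2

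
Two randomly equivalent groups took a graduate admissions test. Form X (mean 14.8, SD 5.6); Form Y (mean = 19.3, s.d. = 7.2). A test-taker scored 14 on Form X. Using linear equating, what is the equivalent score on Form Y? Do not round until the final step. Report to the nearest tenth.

Linear equating: y = (SD_Y/SD_X)(x − M_X) + M_Y
y = (7.2/5.6)(14 − 14.8) + 19.3
y = 1.285714 × -0.8 + 19.3 = -1.0286 + 19.3 = 18.3

18.3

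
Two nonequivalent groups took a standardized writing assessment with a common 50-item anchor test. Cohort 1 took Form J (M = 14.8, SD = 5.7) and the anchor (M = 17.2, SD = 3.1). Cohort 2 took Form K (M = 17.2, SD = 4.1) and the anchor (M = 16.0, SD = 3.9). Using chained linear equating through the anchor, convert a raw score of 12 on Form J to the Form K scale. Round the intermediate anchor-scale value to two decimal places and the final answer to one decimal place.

Form J → anchor (Cohort 1): v = (3.1/5.7)(12 − 14.8) + 17.2 = 15.68
anchor → Form K (Cohort 2): y = (4.1/3.9)(15.68 − 16.0) + 17.2 = 16.9

16.9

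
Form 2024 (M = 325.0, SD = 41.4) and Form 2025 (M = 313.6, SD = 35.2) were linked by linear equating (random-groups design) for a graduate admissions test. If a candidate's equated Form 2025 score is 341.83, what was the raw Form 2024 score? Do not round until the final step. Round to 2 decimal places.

Invert y = (SD_Y/SD_X)(x − M_X) + M_Y:
x = (SD_X/SD_Y)(y − M_Y) + M_X = (41.4/35.2)(341.83 − 313.6) + 325.0
x = 1.176136 × 28.230 + 325.0 = 358.20

358.20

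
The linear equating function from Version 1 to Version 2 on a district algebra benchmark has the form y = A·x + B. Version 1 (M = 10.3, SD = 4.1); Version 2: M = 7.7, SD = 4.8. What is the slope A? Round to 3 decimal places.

1.171

A = SD_Y / SD_X = 4.8 / 4.1 = 1.171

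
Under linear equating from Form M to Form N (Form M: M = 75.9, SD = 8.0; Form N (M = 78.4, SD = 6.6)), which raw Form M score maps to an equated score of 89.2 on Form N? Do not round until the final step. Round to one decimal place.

Invert y = (SD_Y/SD_X)(x − M_X) + M_Y:
x = (SD_X/SD_Y)(y − M_Y) + M_X = (8.0/6.6)(89.2 − 78.4) + 75.9
x = 1.212121 × 10.800 + 75.9 = 89.0

89.0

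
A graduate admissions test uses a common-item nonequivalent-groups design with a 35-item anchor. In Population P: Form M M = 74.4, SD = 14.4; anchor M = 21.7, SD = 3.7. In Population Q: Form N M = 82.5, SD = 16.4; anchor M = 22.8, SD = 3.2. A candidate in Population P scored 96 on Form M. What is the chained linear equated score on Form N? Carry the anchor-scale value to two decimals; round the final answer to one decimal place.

105.3

Form M → anchor (Population P): v = (3.7/14.4)(96 − 74.4) + 21.7 = 27.25
anchor → Form N (Population Q): y = (16.4/3.2)(27.25 − 22.8) + 82.5 = 105.3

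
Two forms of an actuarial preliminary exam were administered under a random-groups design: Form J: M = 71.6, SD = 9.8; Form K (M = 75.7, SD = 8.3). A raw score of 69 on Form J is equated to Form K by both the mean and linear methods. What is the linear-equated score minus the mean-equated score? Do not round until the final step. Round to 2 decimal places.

Mean-equated: 69 + (75.7 − 71.6) = 73.10
Linear-equated: (8.3/9.8)(69 − 71.6) + 75.7 = 73.498
Difference = 73.498 − 73.10 = 0.40

0.40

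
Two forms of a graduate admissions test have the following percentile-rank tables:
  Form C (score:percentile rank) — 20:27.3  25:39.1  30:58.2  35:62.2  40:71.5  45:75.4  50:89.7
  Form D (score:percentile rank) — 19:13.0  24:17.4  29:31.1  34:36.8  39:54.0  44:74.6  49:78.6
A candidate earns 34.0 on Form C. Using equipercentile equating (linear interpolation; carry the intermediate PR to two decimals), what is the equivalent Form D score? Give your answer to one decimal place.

PR of 34.0 on Form C: 58.2 + (34.0 − 30)/(35 − 30) × (62.2 − 58.2) = 61.40
On Form D, PR 61.40 falls between score 39 (PR 54.0) and 44 (PR 74.6).
Interpolate: 39 + (61.40 − 54.0)/(74.6 − 54.0) × (44 − 39) = 40.8

40.8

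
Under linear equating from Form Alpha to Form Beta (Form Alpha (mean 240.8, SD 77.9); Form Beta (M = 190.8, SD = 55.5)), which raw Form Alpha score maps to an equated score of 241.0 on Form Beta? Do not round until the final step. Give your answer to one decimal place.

311.3

Invert y = (SD_Y/SD_X)(x − M_X) + M_Y:
x = (SD_X/SD_Y)(y − M_Y) + M_X = (77.9/55.5)(241.0 − 190.8) + 240.8
x = 1.403604 × 50.200 + 240.8 = 311.3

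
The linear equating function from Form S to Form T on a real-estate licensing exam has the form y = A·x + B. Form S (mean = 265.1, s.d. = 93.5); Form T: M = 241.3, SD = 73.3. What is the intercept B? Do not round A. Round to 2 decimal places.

33.47

A = SD_Y / SD_X = 73.3 / 93.5 = 0.783957
B = M_Y − A·M_X = 241.3 − 0.783957 × 265.1 = 33.47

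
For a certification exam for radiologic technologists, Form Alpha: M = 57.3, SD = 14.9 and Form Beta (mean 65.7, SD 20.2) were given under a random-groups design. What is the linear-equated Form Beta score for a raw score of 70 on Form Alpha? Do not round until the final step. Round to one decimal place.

Linear equating: y = (SD_Y/SD_X)(x − M_X) + M_Y
y = (20.2/14.9)(70 − 57.3) + 65.7
y = 1.355705 × 12.7 + 65.7 = 17.2174 + 65.7 = 82.9

82.9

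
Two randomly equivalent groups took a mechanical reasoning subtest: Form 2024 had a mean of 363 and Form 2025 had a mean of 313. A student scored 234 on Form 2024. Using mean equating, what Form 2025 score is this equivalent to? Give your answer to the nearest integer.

Mean equating: y = x + (M_Y − M_X) = 234 + (313 − 363) = 184

184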